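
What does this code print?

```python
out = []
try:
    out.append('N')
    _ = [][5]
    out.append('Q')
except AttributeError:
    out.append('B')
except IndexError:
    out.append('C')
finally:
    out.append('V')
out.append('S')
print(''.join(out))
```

Execution trace: 'N' (try body) → 'C' (except IndexError) → 'V' (finally) → 'S' (after the try/except). Output: NCVS

Answer: NCVS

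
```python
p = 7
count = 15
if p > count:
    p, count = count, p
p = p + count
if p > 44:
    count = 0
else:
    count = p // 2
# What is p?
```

Trace:
`p = 7` → p = 7
`count = 15` → count = 15
`if p > count: ...` → p > count is False → no variable changes
`p = p + count` → p = 22
`if p > 44: ...` → p > 44 is False, take else branch → count = 11
So p = 22

Answer: 22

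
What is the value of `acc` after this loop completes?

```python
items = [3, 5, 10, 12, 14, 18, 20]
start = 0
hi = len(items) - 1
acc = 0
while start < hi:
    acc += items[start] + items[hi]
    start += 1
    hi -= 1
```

Sum of pairs from ends
`acc` takes the values: 0 → 23 → 46 → 70

Answer: 70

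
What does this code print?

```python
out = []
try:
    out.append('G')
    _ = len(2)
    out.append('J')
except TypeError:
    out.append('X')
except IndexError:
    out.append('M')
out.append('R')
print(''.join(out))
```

Execution trace: 'G' (try body) → 'X' (except TypeError) → 'R' (after the try/except). Output: GXR

Answer: GXR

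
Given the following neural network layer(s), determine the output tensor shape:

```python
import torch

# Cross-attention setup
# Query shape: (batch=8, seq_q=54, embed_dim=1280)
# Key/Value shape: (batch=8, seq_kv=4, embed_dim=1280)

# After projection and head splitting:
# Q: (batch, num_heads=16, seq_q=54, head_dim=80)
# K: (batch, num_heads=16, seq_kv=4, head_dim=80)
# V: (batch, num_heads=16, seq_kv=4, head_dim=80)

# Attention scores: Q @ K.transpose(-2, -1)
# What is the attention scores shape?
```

Input: (8, 54, 1280) -> Output: (8, 16, 54, 4)

Answer: (8, 16, 54, 4)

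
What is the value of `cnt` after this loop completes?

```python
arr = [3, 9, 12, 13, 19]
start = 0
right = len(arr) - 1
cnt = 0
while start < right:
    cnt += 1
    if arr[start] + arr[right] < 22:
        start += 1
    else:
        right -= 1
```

Steps to find pair summing to 22
`cnt` takes the values: 0 → 1 → 2 → 3 → 4

Answer: 4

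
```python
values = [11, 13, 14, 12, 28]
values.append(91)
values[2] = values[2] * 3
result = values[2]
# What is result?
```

Trace:
`values = [11, 13, 14, 12, 28]` → values = [11, 13, 14, 12, 28]
`values.append(91)` → values = [11, 13, 14, 12, 28, 91]
`values[2] = values[2] * 3` → values = [11, 13, 42, 12, 28, 91]
`result = values[2]` → result = 42
So result = 42

Answer: 42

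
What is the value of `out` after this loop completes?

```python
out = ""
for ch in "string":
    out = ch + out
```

Reverse 'string'
`out` takes the values: "" → "s" → "ts" → "rts" → "irts" → "nirts" → "gnirts"

Answer: "gnirts"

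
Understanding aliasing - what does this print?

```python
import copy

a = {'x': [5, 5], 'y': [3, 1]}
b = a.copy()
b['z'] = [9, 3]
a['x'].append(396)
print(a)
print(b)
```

Key concept: shallow copy of dict with mutable values.
Step by step:
`a = {'x': [5, 5], 'y': [3, 1]}` → a = {'x': [5, 5], 'y': [3, 1]}
`b = a.copy()` → b = {'x': [5, 5], 'y': [3, 1]}
`b['z'] = [9, 3]` → b = {'x': [5, 5], 'y': [3, 1], 'z': [9, 3]}
`a['x'].append(396)` → a = {'x': [5, 5, 396], 'y': [3, 1]}; b = {'x': [5, 5, 396], 'y': [3, 1], 'z': [9, 3]}
`print(a)` → prints {'x': [5, 5, 396], 'y': [3, 1]}
`print(b)` → prints {'x': [5, 5, 396], 'y': [3, 1], 'z': [9, 3]}

Answer:
{'x': [5, 5, 396], 'y': [3, 1]}
{'x': [5, 5, 396], 'y': [3, 1], 'z': [9, 3]}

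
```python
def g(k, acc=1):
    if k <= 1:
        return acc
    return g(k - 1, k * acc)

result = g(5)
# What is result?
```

Accumulator trace (n, acc): (5, 1) -> (4, 5) -> (3, 20) -> (2, 60) -> (1, 120) -> return 120

Answer: 120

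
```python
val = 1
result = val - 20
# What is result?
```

Trace:
`val = 1` → val = 1
`result = val - 20` → result = -19
So result = -19

Answer: -19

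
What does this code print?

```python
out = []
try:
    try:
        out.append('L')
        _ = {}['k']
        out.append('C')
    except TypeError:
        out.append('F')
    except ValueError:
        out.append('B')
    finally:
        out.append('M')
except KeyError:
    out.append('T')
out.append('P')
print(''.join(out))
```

Execution trace: 'L' (try body) → 'M' (finally) → 'T' (outer except KeyError) → 'P' (after the try/except). Output: LMTP

Answer: LMTP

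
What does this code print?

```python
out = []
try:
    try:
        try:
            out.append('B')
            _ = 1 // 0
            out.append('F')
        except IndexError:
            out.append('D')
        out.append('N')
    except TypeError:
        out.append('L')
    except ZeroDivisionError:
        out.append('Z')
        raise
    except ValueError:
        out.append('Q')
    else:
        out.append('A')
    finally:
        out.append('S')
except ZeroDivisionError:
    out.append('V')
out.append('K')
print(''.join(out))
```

Execution trace: 'B' (inner try body) → 'Z' (except ZeroDivisionError) → 'S' (finally) → 'V' (outer except ZeroDivisionError) → 'K' (after the try/except). Output: BZSVK

Answer: BZSVK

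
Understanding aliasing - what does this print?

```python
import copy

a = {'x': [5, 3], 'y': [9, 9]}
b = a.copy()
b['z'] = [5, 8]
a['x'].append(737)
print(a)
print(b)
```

Key concept: shallow copy of dict with mutable values.
Step by step:
`a = {'x': [5, 3], 'y': [9, 9]}` → a = {'x': [5, 3], 'y': [9, 9]}
`b = a.copy()` → b = {'x': [5, 3], 'y': [9, 9]}
`b['z'] = [5, 8]` → b = {'x': [5, 3], 'y': [9, 9], 'z': [5, 8]}
`a['x'].append(737)` → a = {'x': [5, 3, 737], 'y': [9, 9]}; b = {'x': [5, 3, 737], 'y': [9, 9], 'z': [5, 8]}
`print(a)` → prints {'x': [5, 3, 737], 'y': [9, 9]}
`print(b)` → prints {'x': [5, 3, 737], 'y': [9, 9], 'z': [5, 8]}

Answer:
{'x': [5, 3, 737], 'y': [9, 9]}
{'x': [5, 3, 737], 'y': [9, 9], 'z': [5, 8]}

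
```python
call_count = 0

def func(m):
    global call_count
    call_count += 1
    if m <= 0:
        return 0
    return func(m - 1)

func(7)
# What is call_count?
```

Linear recursion stepping by 1: 8 calls from m=7 down to ≤0.

Answer: 8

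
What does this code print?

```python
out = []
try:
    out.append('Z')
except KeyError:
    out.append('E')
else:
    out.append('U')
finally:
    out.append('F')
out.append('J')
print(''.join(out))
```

Execution trace: 'Z' (try body, no exception) → 'U' (else) → 'F' (finally) → 'J' (after the try/except). Output: ZUFJ

Answer: ZUFJ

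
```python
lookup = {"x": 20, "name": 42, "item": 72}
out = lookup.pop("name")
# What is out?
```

Trace:
`lookup = {"x": 20, "name": 42, "item": 72}` → lookup = {'x': 20, 'name': 42, 'item': 72}
`out = lookup.pop("name")` → lookup = {'x': 20, 'item': 72}; out = 42
So out = 42

Answer: 42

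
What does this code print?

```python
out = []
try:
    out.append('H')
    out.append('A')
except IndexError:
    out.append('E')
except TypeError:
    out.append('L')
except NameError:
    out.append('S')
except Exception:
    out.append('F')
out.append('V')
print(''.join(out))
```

Execution trace: 'H' (try body) → 'A' (try body, no exception) → 'V' (after the try/except). Output: HAV

Answer: HAV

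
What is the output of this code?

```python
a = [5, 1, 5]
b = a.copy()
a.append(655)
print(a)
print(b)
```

Key concept: list.copy() creates independent copy.
Step by step:
`a = [5, 1, 5]` → a = [5, 1, 5]
`b = a.copy()` → b = [5, 1, 5]
`a.append(655)` → a = [5, 1, 5, 655]
`print(a)` → prints [5, 1, 5, 655]
`print(b)` → prints [5, 1, 5]

Answer:
[5, 1, 5, 655]
[5, 1, 5]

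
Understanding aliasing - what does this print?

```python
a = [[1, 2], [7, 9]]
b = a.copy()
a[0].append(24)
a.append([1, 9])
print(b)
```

Key concept: shallow copy with nested lists.
Step by step:
`a = [[1, 2], [7, 9]]` → a = [[1, 2], [7, 9]]
`b = a.copy()` → b = [[1, 2], [7, 9]]
`a[0].append(24)` → a = [[1, 2, 24], [7, 9]]; b = [[1, 2, 24], [7, 9]]
`a.append([1, 9])` → a = [[1, 2, 24], [7, 9], [1, 9]]
`print(b)` → prints [[1, 2, 24], [7, 9]]

Answer: [[1, 2, 24], [7, 9]]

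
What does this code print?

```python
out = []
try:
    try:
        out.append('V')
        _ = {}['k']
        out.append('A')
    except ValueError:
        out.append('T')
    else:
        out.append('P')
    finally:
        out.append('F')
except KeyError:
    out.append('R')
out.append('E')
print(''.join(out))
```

Execution trace: 'V' (try body) → 'F' (finally) → 'R' (outer except KeyError) → 'E' (after the try/except). Output: VFRE

Answer: VFRE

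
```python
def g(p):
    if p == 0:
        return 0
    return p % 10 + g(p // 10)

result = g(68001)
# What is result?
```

Sum of digits of 68001: 1 + 0 + 0 + 8 + 6 = 15

Answer: 15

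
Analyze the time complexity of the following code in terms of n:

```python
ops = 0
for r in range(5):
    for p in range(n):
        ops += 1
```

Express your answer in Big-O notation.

Each loop level contributes: 1 × n. Multiplying the contributions gives O(n).

Answer: O(n)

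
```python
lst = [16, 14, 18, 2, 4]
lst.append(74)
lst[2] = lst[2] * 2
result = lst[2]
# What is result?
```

Trace:
`lst = [16, 14, 18, 2, 4]` → lst = [16, 14, 18, 2, 4]
`lst.append(74)` → lst = [16, 14, 18, 2, 4, 74]
`lst[2] = lst[2] * 2` → lst = [16, 14, 36, 2, 4, 74]
`result = lst[2]` → result = 36
So result = 36

Answer: 36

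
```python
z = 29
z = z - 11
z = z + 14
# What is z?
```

Trace:
`z = 29` → z = 29
`z = z - 11` → z = 18
`z = z + 14` → z = 32
So z = 32

Answer: 32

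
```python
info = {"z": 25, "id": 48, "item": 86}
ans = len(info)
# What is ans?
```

Trace:
`info = {"z": 25, "id": 48, "item": 86}` → info = {'z': 25, 'id': 48, 'item': 86}
`ans = len(info)` → ans = 3
So ans = 3

Answer: 3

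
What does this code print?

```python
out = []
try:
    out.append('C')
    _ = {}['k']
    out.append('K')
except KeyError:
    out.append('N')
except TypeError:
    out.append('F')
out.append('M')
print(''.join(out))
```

Execution trace: 'C' (try body) → 'N' (except KeyError) → 'M' (after the try/except). Output: CNM

Answer: CNM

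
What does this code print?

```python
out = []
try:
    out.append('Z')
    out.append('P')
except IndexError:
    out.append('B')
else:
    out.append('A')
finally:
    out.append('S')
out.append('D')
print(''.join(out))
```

Execution trace: 'Z' (try body) → 'P' (try body, no exception) → 'A' (else) → 'S' (finally) → 'D' (after the try/except). Output: ZPASD

Answer: ZPASD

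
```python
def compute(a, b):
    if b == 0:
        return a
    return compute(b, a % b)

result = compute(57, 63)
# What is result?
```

compute(57, 63) -> compute(63, 57) -> compute(57, 6) -> compute(6, 3) -> compute(3, 0) -> 3

Answer: 3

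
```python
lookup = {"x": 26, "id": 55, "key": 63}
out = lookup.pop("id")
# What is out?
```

Trace:
`lookup = {"x": 26, "id": 55, "key": 63}` → lookup = {'x': 26, 'id': 55, 'key': 63}
`out = lookup.pop("id")` → lookup = {'x': 26, 'key': 63}; out = 55
So out = 55

Answer: 55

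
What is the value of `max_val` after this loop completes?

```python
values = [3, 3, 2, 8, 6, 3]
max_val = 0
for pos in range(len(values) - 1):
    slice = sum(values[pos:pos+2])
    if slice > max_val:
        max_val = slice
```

Max sum of 2-element window in [3, 3, 2, 8, 6, 3]
`max_val` takes the values: 0 → 6 → 10 → 14

Answer: 14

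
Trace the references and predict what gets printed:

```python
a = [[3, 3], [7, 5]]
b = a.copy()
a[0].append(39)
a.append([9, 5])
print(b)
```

Key concept: shallow copy with nested lists.
Step by step:
`a = [[3, 3], [7, 5]]` → a = [[3, 3], [7, 5]]
`b = a.copy()` → b = [[3, 3], [7, 5]]
`a[0].append(39)` → a = [[3, 3, 39], [7, 5]]; b = [[3, 3, 39], [7, 5]]
`a.append([9, 5])` → a = [[3, 3, 39], [7, 5], [9, 5]]
`print(b)` → prints [[3, 3, 39], [7, 5]]

Answer: [[3, 3, 39], [7, 5]]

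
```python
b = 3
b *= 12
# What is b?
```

Trace:
`b = 3` → b = 3
`b *= 12` → b = 36
So b = 36

Answer: 36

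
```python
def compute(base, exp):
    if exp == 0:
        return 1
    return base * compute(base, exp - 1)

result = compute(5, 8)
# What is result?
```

compute(5, 8) = 5 * 5 * 5 * 5 * 5 * 5 * 5 * 5 = 390625

Answer: 390625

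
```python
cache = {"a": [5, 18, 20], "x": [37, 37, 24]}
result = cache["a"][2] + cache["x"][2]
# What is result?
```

Trace:
`cache = {"a": [5, 18, 20], "x": [37, 37, 24]}` → cache = {'a': [5, 18, 20], 'x': [37, 37, 24]}
`result = cache["a"][2] + cache["x"][2]` → result = 44
So result = 44

Answer: 44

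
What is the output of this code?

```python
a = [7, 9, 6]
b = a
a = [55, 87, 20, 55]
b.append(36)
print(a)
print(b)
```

Key concept: rebinding vs mutation: a is rebound to a new list, b still points at the original.
Step by step:
`a = [7, 9, 6]` → a = [7, 9, 6]
`b = a` → b = [7, 9, 6] (same object as a)
`a = [55, 87, 20, 55]` → a = [55, 87, 20, 55]
`b.append(36)` → b = [7, 9, 6, 36]
`print(a)` → prints [55, 87, 20, 55]
`print(b)` → prints [7, 9, 6, 36]

Answer:
[55, 87, 20, 55]
[7, 9, 6, 36]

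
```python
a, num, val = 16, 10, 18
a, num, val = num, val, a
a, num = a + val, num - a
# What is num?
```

Trace:
`a, num, val = 16, 10, 18` → a = 16; num = 10; val = 18
`a, num, val = num, val, a` → a = 10; num = 18; val = 16
`a, num = a + val, num - a` → a = 26; num = 8
So num = 8

Answer: 8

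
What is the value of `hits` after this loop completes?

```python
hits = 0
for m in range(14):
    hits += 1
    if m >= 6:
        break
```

Loop breaks when m reaches 6, hits is 7
`hits` takes the values: 0 → 1 → 2 → 3 → 4 → 5 → 6 → 7

Answer: 7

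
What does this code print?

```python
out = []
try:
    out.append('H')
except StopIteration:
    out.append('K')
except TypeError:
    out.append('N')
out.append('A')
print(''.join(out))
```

Execution trace: 'H' (try body, no exception) → 'A' (after the try/except). Output: HA

Answer: HA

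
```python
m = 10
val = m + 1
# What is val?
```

Trace:
`m = 10` → m = 10
`val = m + 1` → val = 11
So val = 11

Answer: 11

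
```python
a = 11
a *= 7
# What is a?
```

Trace:
`a = 11` → a = 11
`a *= 7` → a = 77
So a = 77

Answer: 77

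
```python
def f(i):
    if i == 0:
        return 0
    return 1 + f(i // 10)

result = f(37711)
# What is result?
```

Count of digits of 37711: 5

Answer: 5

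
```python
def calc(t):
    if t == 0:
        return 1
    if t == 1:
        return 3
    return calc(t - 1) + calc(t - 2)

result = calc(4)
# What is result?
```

Build up from base cases: calc(0)=1, calc(1)=3, calc(2)=4, calc(3)=7, calc(4)=11

Answer: 11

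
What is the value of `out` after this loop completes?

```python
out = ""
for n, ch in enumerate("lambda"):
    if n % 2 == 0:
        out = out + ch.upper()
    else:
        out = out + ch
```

Uppercase even positions in 'lambda'
`out` takes the values: "" → "L" → "La" → "LaM" → "LaMb" → "LaMbD" → "LaMbDa"

Answer: "LaMbDa"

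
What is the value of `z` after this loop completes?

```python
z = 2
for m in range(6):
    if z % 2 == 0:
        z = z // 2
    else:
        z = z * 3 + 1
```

Collatz-style transformation from 2
`z` takes the values: 2 → 1 → 4 → 2 → 1 → 4 → 2

Answer: 2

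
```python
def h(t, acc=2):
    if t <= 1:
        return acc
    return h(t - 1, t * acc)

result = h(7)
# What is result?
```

Accumulator trace (n, acc): (7, 2) -> (6, 14) -> (5, 84) -> (4, 420) -> (3, 1680) -> (2, 5040) -> (1, 10080) -> return 10080

Answer: 10080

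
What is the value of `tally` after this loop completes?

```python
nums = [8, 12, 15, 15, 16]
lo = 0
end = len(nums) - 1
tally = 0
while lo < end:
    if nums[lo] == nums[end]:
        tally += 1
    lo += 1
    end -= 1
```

Count matching pairs from ends
`tally` takes the values: 0

Answer: 0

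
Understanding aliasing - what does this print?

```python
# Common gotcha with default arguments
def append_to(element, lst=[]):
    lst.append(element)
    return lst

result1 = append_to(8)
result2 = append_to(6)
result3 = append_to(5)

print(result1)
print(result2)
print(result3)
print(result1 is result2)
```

Key concept: mutable default argument gotcha.
Step by step:
`result1 = append_to(8)` → result1 = [8]
`result2 = append_to(6)` → result1 = [8, 6] (same object as result2); result2 = [8, 6] (same object as result1)
`result3 = append_to(5)` → result1 = [8, 6, 5] (same object as result2, result3); result2 = [8, 6, 5] (same object as result1, result3); result3 = [8, 6, 5] (same object as result1, result2)
`print(result1)` → prints [8, 6, 5]
`print(result2)` → prints [8, 6, 5]
`print(result3)` → prints [8, 6, 5]
`print(result1 is result2)` → prints True

Answer:
[8, 6, 5]
[8, 6, 5]
[8, 6, 5]
True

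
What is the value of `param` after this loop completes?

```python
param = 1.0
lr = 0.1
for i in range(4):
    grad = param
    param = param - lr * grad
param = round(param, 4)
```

Gradient descent: w = 1.0 * (1 - 0.1)^4
`param` takes the values: 1.0 → 0.9 → 0.81 → 0.729 → 0.6561

Answer: 0.6561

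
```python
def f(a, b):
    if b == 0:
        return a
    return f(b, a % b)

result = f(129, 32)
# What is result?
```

f(129, 32) -> f(32, 1) -> f(1, 0) -> 1

Answer: 1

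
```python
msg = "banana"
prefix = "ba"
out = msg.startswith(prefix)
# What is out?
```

Trace:
`msg = "banana"` → msg = 'banana'
`prefix = "ba"` → prefix = 'ba'
`out = msg.startswith(prefix)` → out = True
So out = True

Answer: True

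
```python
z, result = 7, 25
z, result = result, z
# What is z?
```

Trace:
`z, result = 7, 25` → z = 7; result = 25
`z, result = result, z` → z = 25; result = 7
So z = 25

Answer: 25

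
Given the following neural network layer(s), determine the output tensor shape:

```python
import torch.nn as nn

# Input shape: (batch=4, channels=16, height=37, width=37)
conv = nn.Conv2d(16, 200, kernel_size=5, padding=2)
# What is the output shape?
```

Input: (4, 16, 37, 37) -> Output: (4, 200, 37, 37)

Answer: (4, 200, 37, 37)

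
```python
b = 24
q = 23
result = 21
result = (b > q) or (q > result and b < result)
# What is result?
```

Trace:
`b = 24` → b = 24
`q = 23` → q = 23
`result = 21` → result = 21
`result = (b > q) or (q > result and b < result)` → result = True
So result = True

Answer: True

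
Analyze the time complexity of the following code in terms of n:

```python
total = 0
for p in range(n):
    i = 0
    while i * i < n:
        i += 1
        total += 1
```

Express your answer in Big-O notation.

Each loop level contributes: n × √n. Multiplying the contributions gives O(n√n).

Answer: O(n√n)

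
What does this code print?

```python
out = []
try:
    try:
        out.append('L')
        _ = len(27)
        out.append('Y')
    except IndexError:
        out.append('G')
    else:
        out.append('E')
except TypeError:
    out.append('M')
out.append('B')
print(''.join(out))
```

Execution trace: 'L' (try body) → 'M' (outer except TypeError) → 'B' (after the try/except). Output: LMB

Answer: LMB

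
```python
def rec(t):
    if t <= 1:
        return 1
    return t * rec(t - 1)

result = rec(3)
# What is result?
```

rec(3) = 3 * 2 * 1 = 6

Answer: 6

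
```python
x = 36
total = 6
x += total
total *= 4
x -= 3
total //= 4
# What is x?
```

Trace:
`x = 36` → x = 36
`total = 6` → total = 6
`x += total` → x = 42
`total *= 4` → total = 24
`x -= 3` → x = 39
`total //= 4` → total = 6
So x = 39

Answer: 39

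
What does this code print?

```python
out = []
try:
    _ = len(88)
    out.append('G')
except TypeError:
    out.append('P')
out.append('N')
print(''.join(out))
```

Execution trace: 'P' (except TypeError) → 'N' (after the try/except). Output: PN

Answer: PN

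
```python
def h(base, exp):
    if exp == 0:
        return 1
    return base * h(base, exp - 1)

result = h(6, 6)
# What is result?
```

h(6, 6) = 6 * 6 * 6 * 6 * 6 * 6 = 46656

Answer: 46656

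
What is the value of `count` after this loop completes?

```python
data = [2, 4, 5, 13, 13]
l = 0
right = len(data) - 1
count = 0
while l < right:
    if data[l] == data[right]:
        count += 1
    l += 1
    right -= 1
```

Count matching pairs from ends
`count` takes the values: 0

Answer: 0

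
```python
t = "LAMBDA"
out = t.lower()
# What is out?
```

Trace:
`t = "LAMBDA"` → t = 'LAMBDA'
`out = t.lower()` → out = 'lambda'
So out = 'lambda'

Answer: 'lambda'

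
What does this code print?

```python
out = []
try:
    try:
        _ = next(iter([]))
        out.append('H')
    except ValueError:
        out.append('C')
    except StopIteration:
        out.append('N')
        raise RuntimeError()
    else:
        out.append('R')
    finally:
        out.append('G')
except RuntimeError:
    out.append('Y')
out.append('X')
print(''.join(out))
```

Execution trace: 'N' (except StopIteration) → 'G' (finally) → 'Y' (outer except RuntimeError) → 'X' (after the try/except). Output: NGYX

Answer: NGYX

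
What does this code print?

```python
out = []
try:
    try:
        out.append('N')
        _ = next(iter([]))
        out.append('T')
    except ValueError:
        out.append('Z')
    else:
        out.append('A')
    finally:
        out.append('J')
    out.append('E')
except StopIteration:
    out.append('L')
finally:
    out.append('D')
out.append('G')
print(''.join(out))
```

Execution trace: 'N' (inner try body) → 'J' (inner finally) → 'L' (except StopIteration) → 'D' (finally) → 'G' (after the try/except). Output: NJLDG

Answer: NJLDG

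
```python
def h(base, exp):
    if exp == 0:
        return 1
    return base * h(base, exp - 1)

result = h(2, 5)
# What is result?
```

h(2, 5) = 2 * 2 * 2 * 2 * 2 = 32

Answer: 32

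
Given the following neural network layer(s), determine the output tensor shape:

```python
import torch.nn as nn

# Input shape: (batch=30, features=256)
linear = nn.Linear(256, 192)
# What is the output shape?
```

Input: (30, 256) -> Output: (30, 192)

Answer: (30, 192)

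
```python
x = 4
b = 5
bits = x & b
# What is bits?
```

Trace:
`x = 4` → x = 4
`b = 5` → b = 5
`bits = x & b` → bits = 4
So bits = 4

Answer: 4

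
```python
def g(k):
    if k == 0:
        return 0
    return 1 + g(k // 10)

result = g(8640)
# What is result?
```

Count of digits of 8640: 4

Answer: 4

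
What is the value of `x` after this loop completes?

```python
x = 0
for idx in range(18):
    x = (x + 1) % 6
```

Increment mod 6, 18 times = 0
`x` takes the values: 0 → 1 → 2 → 3 → 4 → 5 → 0 → 1 → 2 → 3 → 4 → 5 → 0 → 1 → 2 → 3 → 4 → 5 → 0

Answer: 0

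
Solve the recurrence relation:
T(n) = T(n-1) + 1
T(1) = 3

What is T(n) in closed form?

Unrolling: T(n) = T(1) + 1·(n-1) = 3 + 1(n-1) = n + 2.

Answer: T(n) = n + 2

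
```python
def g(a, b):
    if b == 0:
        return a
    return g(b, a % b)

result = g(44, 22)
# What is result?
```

g(44, 22) -> g(22, 0) -> 22

Answer: 22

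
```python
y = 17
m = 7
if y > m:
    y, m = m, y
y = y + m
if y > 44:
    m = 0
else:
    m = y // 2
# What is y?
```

Trace:
`y = 17` → y = 17
`m = 7` → m = 7
`if y > m: ...` → y > m is True → y = 7; m = 17
`y = y + m` → y = 24
`if y > 44: ...` → y > 44 is False, take else branch → m = 12
So y = 24

Answer: 24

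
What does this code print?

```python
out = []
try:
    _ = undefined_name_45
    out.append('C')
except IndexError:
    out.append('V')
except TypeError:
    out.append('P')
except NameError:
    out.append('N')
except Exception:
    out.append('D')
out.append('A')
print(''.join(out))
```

Execution trace: 'N' (except NameError) → 'A' (after the try/except). Output: NA

Answer: NA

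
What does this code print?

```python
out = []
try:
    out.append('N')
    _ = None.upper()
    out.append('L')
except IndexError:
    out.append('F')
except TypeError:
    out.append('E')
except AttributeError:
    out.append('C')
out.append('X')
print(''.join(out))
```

Execution trace: 'N' (try body) → 'C' (except AttributeError) → 'X' (after the try/except). Output: NCX

Answer: NCX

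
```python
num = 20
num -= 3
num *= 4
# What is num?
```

Trace:
`num = 20` → num = 20
`num -= 3` → num = 17
`num *= 4` → num = 68
So num = 68

Answer: 68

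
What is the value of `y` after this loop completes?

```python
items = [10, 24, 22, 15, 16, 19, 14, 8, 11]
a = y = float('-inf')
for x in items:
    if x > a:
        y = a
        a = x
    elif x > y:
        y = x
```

Second largest (with repeats) in [10, 24, 22, 15, 16, 19, 14, 8, 11]
`y` takes the values: -inf → 10 → 22

Answer: 22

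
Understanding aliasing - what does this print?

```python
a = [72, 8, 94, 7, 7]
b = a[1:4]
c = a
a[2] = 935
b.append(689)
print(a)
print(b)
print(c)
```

Key concept: slice vs alias.
Step by step:
`a = [72, 8, 94, 7, 7]` → a = [72, 8, 94, 7, 7]
`b = a[1:4]` → b = [8, 94, 7]
`c = a` → c = [72, 8, 94, 7, 7] (same object as a)
`a[2] = 935` → a = [72, 8, 935, 7, 7] (same object as c); c = [72, 8, 935, 7, 7] (same object as a)
`b.append(689)` → b = [8, 94, 7, 689]
`print(a)` → prints [72, 8, 935, 7, 7]
`print(b)` → prints [8, 94, 7, 689]
`print(c)` → prints [72, 8, 935, 7, 7]

Answer:
[72, 8, 935, 7, 7]
[8, 94, 7, 689]
[72, 8, 935, 7, 7]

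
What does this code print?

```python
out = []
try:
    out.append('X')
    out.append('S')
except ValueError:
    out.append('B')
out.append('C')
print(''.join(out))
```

Execution trace: 'X' (try body) → 'S' (try body, no exception) → 'C' (after the try/except). Output: XSC

Answer: XSC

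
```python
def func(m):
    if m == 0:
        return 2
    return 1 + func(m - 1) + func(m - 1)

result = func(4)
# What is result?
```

func(m) = 1 + 2·func(m-1), func(0)=2. Closed form: (2+1)·2^4 - 1 = 47.

Answer: 47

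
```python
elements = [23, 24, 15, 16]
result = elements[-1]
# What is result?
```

Trace:
`elements = [23, 24, 15, 16]` → elements = [23, 24, 15, 16]
`result = elements[-1]` → result = 16
So result = 16

Answer: 16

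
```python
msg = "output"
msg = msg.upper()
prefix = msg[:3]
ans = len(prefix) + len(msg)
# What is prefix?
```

Trace:
`msg = "output"` → msg = 'output'
`msg = msg.upper()` → msg = 'OUTPUT'
`prefix = msg[:3]` → prefix = 'OUT'
`ans = len(prefix) + len(msg)` → ans = 9
So prefix = 'OUT'

Answer: 'OUT'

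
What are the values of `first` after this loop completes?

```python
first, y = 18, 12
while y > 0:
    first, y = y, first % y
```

GCD of 18 and 12
`first` takes the values: 18 → 12 → 6

Answer: 6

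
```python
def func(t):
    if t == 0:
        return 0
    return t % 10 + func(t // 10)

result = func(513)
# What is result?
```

Sum of digits of 513: 3 + 1 + 5 = 9

Answer: 9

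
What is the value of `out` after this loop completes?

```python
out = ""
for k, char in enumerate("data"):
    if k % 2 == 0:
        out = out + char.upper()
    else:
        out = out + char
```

Uppercase even positions in 'data'
`out` takes the values: "" → "D" → "Da" → "DaT" → "DaTa"

Answer: "DaTa"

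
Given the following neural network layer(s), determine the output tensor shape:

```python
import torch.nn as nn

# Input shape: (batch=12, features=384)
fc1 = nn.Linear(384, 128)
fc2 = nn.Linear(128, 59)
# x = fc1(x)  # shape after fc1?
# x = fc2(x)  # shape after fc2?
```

Input: (12, 384) -> after fc1: (12, 128) -> Output: (12, 59)

Answer: (12, 59)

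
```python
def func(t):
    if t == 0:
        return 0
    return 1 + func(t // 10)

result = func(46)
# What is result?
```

Count of digits of 46: 2

Answer: 2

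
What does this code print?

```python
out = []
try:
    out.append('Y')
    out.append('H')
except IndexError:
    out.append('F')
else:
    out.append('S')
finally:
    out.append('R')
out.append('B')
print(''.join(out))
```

Execution trace: 'Y' (try body) → 'H' (try body, no exception) → 'S' (else) → 'R' (finally) → 'B' (after the try/except). Output: YHSRB

Answer: YHSRB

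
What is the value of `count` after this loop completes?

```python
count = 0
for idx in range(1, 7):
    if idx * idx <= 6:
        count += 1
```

Count numbers where idx² ≤ 6
`count` takes the values: 0 → 1 → 2

Answer: 2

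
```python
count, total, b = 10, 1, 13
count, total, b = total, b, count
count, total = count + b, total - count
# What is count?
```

Trace:
`count, total, b = 10, 1, 13` → count = 10; total = 1; b = 13
`count, total, b = total, b, count` → count = 1; total = 13; b = 10
`count, total = count + b, total - count` → count = 11; total = 12
So count = 11

Answer: 11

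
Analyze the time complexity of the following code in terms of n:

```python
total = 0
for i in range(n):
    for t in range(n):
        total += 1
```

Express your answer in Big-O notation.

Each loop level contributes: n × n. Multiplying the contributions gives O(n^2).

Answer: O(n^2)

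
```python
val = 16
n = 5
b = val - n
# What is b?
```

Trace:
`val = 16` → val = 16
`n = 5` → n = 5
`b = val - n` → b = 11
So b = 11

Answer: 11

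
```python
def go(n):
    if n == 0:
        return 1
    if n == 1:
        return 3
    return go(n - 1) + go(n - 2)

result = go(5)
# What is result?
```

Build up from base cases: go(0)=1, go(1)=3, go(2)=4, go(3)=7, go(4)=11, go(5)=18

Answer: 18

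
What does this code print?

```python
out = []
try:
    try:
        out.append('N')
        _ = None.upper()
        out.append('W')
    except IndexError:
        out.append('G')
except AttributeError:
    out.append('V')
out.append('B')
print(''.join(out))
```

Execution trace: 'N' (try body) → 'V' (outer except AttributeError) → 'B' (after the try/except). Output: NVB

Answer: NVB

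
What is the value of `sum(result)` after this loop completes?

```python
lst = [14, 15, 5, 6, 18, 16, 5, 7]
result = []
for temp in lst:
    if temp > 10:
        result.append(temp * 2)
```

Sum of doubled values > 10
`result` takes the values: [] → [28] → [28, 30] → [28, 30, 36] → [28, 30, 36, 32]
So `sum(result)` = 126

Answer: 126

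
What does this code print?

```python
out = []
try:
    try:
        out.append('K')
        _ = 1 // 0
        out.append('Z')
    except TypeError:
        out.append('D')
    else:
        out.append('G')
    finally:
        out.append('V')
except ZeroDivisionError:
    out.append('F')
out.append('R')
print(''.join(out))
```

Execution trace: 'K' (try body) → 'V' (finally) → 'F' (outer except ZeroDivisionError) → 'R' (after the try/except). Output: KVFR

Answer: KVFR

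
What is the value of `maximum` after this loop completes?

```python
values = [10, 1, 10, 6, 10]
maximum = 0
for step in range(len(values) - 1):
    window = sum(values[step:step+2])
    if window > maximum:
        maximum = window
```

Max sum of 2-element window in [10, 1, 10, 6, 10]
`maximum` takes the values: 0 → 11 → 16

Answer: 16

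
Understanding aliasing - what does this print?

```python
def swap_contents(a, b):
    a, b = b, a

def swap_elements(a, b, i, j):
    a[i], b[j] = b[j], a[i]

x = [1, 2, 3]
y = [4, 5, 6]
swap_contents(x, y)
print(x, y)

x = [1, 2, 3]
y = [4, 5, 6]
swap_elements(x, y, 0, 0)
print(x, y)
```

Key concept: parameter rebinding vs mutation.
Step by step:
`x = [1, 2, 3]` → x = [1, 2, 3]
`y = [4, 5, 6]` → y = [4, 5, 6]
`swap_contents(x, y)` → no visible change to tracked variables
`print(x, y)` → prints [1, 2, 3] [4, 5, 6]
`x = [1, 2, 3]` → x = [1, 2, 3]
`y = [4, 5, 6]` → y = [4, 5, 6]
`swap_elements(x, y, 0, 0)` → x = [4, 2, 3]; y = [1, 5, 6]
`print(x, y)` → prints [4, 2, 3] [1, 5, 6]

Answer:
[1, 2, 3] [4, 5, 6]
[4, 2, 3] [1, 5, 6]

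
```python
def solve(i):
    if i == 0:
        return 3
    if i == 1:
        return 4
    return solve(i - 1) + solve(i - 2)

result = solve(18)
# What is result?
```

Build up from base cases: solve(0)=3, solve(1)=4, solve(2)=7, solve(3)=11, solve(4)=18, solve(5)=29, solve(6)=47, ..., solve(18)=15127

Answer: 15127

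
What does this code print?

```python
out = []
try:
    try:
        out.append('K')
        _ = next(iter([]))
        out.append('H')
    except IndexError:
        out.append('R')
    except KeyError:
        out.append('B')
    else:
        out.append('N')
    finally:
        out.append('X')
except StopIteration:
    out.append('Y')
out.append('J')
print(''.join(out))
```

Execution trace: 'K' (try body) → 'X' (finally) → 'Y' (outer except StopIteration) → 'J' (after the try/except). Output: KXYJ

Answer: KXYJ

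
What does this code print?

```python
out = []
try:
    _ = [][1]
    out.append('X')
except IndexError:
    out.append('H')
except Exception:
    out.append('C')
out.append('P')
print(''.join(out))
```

Execution trace: 'H' (except IndexError) → 'P' (after the try/except). Output: HP

Answer: HP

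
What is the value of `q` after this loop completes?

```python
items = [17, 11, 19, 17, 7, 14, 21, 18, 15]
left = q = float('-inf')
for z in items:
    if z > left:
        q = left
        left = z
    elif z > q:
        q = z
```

Second largest (with repeats) in [17, 11, 19, 17, 7, 14, 21, 18, 15]
`q` takes the values: -inf → 11 → 17 → 19

Answer: 19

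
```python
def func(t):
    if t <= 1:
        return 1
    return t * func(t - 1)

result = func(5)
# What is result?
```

func(5) = 5 * 4 * 3 * 2 * 1 = 120

Answer: 120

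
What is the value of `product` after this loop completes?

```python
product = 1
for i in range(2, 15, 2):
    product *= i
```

Product of even numbers 2 to 14
`product` takes the values: 1 → 2 → 8 → 48 → 384 → 3840 → 46080 → 645120

Answer: 645120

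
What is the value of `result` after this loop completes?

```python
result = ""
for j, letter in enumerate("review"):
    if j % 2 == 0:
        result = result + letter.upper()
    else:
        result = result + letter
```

Uppercase even positions in 'review'
`result` takes the values: "" → "R" → "Re" → "ReV" → "ReVi" → "ReViE" → "ReViEw"

Answer: "ReViEw"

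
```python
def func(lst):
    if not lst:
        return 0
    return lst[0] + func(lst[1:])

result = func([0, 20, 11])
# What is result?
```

0 + 20 + 11 + 0 = 31

Answer: 31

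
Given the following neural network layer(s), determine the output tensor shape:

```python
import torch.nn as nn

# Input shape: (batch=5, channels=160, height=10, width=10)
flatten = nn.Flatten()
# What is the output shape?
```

Input: (5, 160, 10, 10) -> Output: (5, 16000)

Answer: (5, 16000)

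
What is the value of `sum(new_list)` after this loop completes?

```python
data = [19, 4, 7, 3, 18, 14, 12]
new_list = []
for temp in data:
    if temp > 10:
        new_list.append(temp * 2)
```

Sum of doubled values > 10
`new_list` takes the values: [] → [38] → [38, 36] → [38, 36, 28] → [38, 36, 28, 24]
So `sum(new_list)` = 126

Answer: 126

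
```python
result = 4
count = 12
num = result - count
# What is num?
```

Trace:
`result = 4` → result = 4
`count = 12` → count = 12
`num = result - count` → num = -8
So num = -8

Answer: -8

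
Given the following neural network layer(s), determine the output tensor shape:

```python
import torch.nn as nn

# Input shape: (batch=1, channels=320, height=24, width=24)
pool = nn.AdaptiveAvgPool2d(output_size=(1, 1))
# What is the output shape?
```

Input: (1, 320, 24, 24) -> Output: (1, 320, 1, 1)

Answer: (1, 320, 1, 1)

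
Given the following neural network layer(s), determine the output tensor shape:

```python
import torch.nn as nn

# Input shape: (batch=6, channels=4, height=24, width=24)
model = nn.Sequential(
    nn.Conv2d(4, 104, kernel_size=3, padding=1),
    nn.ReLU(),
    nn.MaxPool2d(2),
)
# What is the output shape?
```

Input: (6, 4, 24, 24) -> after Conv2d: (6, 104, 24, 24) -> after ReLU: (6, 104, 24, 24) -> Output: (6, 104, 12, 12)

Answer: (6, 104, 12, 12)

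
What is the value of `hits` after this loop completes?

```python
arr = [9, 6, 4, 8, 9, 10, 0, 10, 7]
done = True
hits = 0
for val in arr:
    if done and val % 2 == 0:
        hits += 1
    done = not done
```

Count even values at even positions
`hits` takes the values: 0 → 1 → 2

Answer: 2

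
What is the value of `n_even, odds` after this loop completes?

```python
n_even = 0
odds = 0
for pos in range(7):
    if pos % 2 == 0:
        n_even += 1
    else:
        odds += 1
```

Count evens and odds in range(7)
`n_even, odds` takes the values: (0, 0) → (1, 0) → (1, 1) → (2, 1) → (2, 2) → (3, 2) → (3, 3) → (4, 3)

Answer: 4, 3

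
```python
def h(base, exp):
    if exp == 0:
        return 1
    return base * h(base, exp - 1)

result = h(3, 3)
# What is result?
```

h(3, 3) = 3 * 3 * 3 = 27

Answer: 27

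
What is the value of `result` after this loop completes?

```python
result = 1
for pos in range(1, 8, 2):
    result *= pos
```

Product of 1, 3, 5, ... up to 7
`result` takes the values: 1 → 3 → 15 → 105

Answer: 105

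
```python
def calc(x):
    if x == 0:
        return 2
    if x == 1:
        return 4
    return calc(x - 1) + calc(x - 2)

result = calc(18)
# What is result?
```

Build up from base cases: calc(0)=2, calc(1)=4, calc(2)=6, calc(3)=10, calc(4)=16, calc(5)=26, calc(6)=42, ..., calc(18)=13530

Answer: 13530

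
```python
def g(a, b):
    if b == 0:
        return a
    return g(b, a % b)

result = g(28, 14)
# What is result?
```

g(28, 14) -> g(14, 0) -> 14

Answer: 14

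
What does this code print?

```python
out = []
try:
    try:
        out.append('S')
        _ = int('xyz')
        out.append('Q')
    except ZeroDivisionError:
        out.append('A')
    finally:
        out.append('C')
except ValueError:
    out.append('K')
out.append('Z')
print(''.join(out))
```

Execution trace: 'S' (try body) → 'C' (finally) → 'K' (outer except ValueError) → 'Z' (after the try/except). Output: SCKZ

Answer: SCKZ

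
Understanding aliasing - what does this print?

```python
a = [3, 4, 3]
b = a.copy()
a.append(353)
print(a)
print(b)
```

Key concept: list.copy() creates independent copy.
Step by step:
`a = [3, 4, 3]` → a = [3, 4, 3]
`b = a.copy()` → b = [3, 4, 3]
`a.append(353)` → a = [3, 4, 3, 353]
`print(a)` → prints [3, 4, 3, 353]
`print(b)` → prints [3, 4, 3]

Answer:
[3, 4, 3, 353]
[3, 4, 3]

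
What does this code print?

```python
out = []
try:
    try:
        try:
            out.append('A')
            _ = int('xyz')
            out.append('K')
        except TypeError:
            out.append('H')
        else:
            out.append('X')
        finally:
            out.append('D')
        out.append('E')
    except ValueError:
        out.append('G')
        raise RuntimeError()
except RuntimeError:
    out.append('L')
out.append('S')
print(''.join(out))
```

Execution trace: 'A' (inner try body) → 'D' (inner finally) → 'G' (except ValueError) → 'L' (outer except RuntimeError) → 'S' (after the try/except). Output: ADGLS

Answer: ADGLS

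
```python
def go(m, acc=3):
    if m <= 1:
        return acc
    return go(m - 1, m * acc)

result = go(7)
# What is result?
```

Accumulator trace (n, acc): (7, 3) -> (6, 21) -> (5, 126) -> (4, 630) -> (3, 2520) -> (2, 7560) -> (1, 15120) -> return 15120

Answer: 15120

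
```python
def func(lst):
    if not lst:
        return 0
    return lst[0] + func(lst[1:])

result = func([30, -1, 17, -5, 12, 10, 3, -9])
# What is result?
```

30 + (-1) + 17 + (-5) + 12 + 10 + 3 + (-9) + 0 = 57

Answer: 57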